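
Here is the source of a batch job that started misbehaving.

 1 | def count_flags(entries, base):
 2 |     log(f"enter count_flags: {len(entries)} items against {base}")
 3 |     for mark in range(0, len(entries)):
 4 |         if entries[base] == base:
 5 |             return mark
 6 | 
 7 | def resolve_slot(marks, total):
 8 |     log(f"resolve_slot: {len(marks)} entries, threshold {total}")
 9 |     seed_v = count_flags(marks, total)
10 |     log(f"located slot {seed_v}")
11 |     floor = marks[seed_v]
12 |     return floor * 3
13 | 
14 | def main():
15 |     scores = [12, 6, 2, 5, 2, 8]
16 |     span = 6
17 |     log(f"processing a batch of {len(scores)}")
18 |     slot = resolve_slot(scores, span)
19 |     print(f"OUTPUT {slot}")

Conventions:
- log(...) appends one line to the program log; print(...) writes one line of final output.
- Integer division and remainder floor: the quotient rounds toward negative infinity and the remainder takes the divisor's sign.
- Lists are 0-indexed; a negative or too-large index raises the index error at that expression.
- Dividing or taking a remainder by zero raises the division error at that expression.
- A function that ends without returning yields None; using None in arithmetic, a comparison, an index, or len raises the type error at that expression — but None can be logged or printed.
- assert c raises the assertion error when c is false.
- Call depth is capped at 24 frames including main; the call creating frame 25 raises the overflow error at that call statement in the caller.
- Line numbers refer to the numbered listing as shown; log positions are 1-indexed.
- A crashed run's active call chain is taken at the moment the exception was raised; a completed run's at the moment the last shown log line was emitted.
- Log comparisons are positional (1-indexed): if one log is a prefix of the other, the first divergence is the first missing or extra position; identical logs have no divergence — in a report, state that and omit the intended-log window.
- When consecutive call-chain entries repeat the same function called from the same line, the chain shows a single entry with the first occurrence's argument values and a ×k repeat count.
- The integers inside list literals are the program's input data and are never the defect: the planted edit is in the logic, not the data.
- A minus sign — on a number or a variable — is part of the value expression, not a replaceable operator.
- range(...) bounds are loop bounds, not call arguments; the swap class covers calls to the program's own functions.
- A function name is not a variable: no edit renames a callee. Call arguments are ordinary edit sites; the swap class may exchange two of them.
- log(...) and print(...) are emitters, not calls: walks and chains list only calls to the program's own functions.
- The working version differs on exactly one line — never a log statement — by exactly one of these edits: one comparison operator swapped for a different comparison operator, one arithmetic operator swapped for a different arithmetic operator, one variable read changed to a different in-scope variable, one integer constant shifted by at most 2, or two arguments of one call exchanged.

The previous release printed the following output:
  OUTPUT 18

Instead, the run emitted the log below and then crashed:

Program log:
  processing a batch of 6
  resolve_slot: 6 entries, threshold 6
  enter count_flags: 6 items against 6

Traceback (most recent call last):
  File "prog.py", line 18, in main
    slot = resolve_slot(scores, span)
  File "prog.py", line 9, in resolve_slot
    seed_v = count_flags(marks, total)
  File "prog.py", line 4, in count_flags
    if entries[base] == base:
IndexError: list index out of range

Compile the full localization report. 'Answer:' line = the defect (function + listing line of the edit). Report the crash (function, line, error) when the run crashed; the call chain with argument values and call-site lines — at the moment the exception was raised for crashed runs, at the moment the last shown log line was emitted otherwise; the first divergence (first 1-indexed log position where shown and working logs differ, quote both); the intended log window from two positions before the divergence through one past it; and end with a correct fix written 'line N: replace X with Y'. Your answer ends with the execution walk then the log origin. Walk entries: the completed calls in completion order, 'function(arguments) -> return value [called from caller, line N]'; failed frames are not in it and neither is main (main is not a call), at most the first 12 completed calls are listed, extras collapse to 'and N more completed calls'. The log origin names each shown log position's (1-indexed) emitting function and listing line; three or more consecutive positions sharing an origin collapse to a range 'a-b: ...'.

Answer: the defect is in count_flags at line 4.
Key fact: After 3 matching log lines the faulty run goes silent, while the working version continues with 'located slot 1'.
Crash: count_flags, line 4, IndexError.
Call chain: main -> resolve_slot([12, 6, 2, 5, 2, 8], 6) (called at line 18) -> count_flags([12, 6, 2, 5, 2, 8], 6) (called at line 9).
First divergence: position 4 — the faulty run's log ends after 3 lines; the working version continues with 'located slot 1'.
Intended log window:
  2: resolve_slot: 6 entries, threshold 6
  3: enter count_flags: 6 items against 6
  4: located slot 1
Execution walk:
  (no call completed)
Log origins:
  1: emitted by main (line 17)
  2: emitted by resolve_slot (line 8)
  3: emitted by count_flags (line 2)
A correct fix: line 4: replace `entries[base]` with `entries[mark]`.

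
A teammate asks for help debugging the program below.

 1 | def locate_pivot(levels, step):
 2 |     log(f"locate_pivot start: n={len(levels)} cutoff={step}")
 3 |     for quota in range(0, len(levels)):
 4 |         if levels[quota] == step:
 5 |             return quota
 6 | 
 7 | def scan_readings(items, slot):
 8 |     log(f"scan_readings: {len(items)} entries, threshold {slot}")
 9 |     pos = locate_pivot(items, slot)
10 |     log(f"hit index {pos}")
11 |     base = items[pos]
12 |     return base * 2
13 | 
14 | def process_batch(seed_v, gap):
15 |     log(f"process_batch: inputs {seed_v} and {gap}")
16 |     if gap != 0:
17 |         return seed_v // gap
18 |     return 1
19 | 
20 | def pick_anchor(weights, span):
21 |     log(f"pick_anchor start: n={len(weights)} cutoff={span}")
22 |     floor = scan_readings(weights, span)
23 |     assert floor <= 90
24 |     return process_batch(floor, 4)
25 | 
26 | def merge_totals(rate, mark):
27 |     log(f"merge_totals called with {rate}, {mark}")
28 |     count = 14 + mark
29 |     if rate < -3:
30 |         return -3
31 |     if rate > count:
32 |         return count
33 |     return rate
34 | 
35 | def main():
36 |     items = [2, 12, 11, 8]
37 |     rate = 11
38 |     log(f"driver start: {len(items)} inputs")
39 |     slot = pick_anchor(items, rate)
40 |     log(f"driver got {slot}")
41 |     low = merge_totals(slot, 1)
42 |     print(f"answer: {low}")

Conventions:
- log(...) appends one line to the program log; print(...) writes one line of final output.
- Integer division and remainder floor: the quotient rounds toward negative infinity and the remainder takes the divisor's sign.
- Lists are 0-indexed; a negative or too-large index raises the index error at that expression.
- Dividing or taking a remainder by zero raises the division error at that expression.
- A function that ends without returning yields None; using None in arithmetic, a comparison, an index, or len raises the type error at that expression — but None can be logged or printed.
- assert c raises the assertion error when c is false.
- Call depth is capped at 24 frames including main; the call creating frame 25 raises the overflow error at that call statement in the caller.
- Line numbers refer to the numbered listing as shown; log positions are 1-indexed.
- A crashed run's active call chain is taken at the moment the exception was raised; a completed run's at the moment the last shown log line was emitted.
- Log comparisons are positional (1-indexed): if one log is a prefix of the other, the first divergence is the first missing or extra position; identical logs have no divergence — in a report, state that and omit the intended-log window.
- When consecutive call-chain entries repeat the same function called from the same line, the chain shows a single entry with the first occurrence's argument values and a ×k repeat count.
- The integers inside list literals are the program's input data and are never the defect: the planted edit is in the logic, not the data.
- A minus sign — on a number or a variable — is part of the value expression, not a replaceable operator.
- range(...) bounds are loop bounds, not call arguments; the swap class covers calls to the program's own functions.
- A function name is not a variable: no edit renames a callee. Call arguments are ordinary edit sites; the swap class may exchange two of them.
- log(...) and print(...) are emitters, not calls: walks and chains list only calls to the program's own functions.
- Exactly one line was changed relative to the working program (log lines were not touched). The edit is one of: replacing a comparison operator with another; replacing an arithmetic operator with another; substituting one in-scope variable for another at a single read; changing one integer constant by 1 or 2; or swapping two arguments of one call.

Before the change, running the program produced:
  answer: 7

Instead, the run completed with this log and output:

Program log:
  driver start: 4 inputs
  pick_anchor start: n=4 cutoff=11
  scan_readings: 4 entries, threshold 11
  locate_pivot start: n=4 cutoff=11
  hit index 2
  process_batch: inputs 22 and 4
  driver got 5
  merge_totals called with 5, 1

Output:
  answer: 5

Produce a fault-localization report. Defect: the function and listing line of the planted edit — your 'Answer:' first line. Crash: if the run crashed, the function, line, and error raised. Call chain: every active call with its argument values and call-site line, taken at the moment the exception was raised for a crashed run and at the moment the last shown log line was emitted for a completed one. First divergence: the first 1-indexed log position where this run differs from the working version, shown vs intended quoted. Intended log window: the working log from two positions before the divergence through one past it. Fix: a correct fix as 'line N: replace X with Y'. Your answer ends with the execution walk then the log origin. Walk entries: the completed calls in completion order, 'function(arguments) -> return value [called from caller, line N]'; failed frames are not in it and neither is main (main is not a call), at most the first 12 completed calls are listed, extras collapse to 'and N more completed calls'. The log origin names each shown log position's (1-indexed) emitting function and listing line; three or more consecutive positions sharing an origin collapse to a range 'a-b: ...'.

Answer: the defect is in pick_anchor at line 24.
Key fact: Position 6 is the first bad log line: 'process_batch: inputs 22 and 4' should read 'process_batch: inputs 22 and 3'.
Call chain: main -> merge_totals(5, 1) (called at line 41).
First divergence: at position 6 the run shows 'process_batch: inputs 22 and 4' where the working version logs 'process_batch: inputs 22 and 3'.
Intended log window:
  4: locate_pivot start: n=4 cutoff=11
  5: hit index 2
  6: process_batch: inputs 22 and 3
  7: driver got 7
Execution walk:
  locate_pivot([2, 12, 11, 8], 11) -> 2  [called from scan_readings, line 9]
  scan_readings([2, 12, 11, 8], 11) -> 22  [called from pick_anchor, line 22]
  process_batch(22, 4) -> 5  [called from pick_anchor, line 24]
  pick_anchor([2, 12, 11, 8], 11) -> 5  [called from main, line 39]
  merge_totals(5, 1) -> 5  [called from main, line 41]
Log origin:
  1: logged in main at line 38
  2: logged in pick_anchor at line 21
  3: logged in scan_readings at line 8
  4: logged in locate_pivot at line 2
  5: logged in scan_readings at line 10
  6: logged in process_batch at line 15
  7: logged in main at line 40
  8: logged in merge_totals at line 27
A correct fix: line 24: replace `4` with `3`.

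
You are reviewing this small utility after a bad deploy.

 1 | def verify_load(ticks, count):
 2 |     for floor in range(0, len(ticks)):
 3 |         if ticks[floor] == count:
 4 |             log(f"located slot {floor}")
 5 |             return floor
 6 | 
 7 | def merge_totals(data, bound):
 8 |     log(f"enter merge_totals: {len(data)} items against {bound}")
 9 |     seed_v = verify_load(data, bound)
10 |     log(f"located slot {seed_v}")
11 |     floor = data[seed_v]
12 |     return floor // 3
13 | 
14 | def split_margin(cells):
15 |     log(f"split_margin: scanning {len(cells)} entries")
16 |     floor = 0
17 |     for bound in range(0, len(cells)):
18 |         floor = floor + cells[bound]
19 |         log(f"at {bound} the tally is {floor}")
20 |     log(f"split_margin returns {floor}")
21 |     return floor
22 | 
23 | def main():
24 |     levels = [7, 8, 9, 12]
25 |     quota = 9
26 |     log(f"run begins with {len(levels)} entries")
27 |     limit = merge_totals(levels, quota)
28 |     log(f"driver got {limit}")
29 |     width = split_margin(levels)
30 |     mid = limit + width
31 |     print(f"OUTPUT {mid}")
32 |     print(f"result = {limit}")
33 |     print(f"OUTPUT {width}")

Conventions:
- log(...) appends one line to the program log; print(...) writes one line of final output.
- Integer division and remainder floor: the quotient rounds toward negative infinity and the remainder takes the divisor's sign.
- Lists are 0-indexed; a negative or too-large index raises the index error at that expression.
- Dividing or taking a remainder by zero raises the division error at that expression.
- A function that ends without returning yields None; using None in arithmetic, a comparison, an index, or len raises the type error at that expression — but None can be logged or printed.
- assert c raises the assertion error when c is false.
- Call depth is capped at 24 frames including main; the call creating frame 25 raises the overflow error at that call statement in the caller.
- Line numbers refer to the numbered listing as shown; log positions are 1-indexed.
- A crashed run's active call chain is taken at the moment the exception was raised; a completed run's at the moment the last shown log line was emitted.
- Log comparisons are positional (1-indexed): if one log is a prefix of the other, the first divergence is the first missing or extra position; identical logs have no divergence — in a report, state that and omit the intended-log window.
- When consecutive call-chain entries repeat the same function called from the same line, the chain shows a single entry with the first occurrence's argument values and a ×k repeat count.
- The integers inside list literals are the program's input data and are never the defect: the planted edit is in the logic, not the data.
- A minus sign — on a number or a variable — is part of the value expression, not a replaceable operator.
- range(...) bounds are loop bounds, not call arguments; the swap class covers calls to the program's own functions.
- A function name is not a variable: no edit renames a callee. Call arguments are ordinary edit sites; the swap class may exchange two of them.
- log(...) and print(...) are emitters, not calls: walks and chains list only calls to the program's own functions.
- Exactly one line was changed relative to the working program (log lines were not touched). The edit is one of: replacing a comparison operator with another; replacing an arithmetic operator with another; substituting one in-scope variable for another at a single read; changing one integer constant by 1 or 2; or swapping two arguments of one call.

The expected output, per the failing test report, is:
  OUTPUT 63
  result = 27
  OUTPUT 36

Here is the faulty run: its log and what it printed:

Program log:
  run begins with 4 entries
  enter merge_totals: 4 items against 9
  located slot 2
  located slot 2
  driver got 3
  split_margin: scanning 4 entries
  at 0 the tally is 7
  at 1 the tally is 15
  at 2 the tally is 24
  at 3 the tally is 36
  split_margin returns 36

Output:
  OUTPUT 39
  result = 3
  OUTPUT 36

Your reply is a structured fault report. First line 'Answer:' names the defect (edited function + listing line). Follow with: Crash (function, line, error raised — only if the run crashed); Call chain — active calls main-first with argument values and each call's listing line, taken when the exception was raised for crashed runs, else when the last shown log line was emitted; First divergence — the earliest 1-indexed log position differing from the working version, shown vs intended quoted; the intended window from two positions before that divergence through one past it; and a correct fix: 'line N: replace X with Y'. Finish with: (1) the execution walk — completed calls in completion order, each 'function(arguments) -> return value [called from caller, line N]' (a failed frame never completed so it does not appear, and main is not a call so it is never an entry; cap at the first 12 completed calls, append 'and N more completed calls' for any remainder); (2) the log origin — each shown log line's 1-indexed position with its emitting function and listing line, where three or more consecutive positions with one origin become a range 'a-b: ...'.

Answer: the defect is in merge_totals at line 12.
Core observation: Position 5 is the first bad log line: 'driver got 3' should read 'driver got 27'.
Call chain: main -> split_margin([7, 8, 9, 12]) (called at line 29).
First divergence: position 5 — shown 'driver got 3', intended 'driver got 27'.
Intended log window:
  3: located slot 2
  4: located slot 2
  5: driver got 27
  6: split_margin: scanning 4 entries
Execution walk:
  verify_load([7, 8, 9, 12], 9) -> 2  [called from merge_totals, line 9]
  merge_totals([7, 8, 9, 12], 9) -> 3  [called from main, line 27]
  split_margin([7, 8, 9, 12]) -> 36  [called from main, line 29]
Origin of each log line:
  1: emitted by main (line 26)
  2: emitted by merge_totals (line 8)
  3: emitted by verify_load (line 4)
  4: emitted by merge_totals (line 10)
  5: emitted by main (line 28)
  6: emitted by split_margin (line 15)
  7-10: emitted by split_margin (line 19)
  11: emitted by split_margin (line 20)
A correct fix: line 12: replace `//` with `*`.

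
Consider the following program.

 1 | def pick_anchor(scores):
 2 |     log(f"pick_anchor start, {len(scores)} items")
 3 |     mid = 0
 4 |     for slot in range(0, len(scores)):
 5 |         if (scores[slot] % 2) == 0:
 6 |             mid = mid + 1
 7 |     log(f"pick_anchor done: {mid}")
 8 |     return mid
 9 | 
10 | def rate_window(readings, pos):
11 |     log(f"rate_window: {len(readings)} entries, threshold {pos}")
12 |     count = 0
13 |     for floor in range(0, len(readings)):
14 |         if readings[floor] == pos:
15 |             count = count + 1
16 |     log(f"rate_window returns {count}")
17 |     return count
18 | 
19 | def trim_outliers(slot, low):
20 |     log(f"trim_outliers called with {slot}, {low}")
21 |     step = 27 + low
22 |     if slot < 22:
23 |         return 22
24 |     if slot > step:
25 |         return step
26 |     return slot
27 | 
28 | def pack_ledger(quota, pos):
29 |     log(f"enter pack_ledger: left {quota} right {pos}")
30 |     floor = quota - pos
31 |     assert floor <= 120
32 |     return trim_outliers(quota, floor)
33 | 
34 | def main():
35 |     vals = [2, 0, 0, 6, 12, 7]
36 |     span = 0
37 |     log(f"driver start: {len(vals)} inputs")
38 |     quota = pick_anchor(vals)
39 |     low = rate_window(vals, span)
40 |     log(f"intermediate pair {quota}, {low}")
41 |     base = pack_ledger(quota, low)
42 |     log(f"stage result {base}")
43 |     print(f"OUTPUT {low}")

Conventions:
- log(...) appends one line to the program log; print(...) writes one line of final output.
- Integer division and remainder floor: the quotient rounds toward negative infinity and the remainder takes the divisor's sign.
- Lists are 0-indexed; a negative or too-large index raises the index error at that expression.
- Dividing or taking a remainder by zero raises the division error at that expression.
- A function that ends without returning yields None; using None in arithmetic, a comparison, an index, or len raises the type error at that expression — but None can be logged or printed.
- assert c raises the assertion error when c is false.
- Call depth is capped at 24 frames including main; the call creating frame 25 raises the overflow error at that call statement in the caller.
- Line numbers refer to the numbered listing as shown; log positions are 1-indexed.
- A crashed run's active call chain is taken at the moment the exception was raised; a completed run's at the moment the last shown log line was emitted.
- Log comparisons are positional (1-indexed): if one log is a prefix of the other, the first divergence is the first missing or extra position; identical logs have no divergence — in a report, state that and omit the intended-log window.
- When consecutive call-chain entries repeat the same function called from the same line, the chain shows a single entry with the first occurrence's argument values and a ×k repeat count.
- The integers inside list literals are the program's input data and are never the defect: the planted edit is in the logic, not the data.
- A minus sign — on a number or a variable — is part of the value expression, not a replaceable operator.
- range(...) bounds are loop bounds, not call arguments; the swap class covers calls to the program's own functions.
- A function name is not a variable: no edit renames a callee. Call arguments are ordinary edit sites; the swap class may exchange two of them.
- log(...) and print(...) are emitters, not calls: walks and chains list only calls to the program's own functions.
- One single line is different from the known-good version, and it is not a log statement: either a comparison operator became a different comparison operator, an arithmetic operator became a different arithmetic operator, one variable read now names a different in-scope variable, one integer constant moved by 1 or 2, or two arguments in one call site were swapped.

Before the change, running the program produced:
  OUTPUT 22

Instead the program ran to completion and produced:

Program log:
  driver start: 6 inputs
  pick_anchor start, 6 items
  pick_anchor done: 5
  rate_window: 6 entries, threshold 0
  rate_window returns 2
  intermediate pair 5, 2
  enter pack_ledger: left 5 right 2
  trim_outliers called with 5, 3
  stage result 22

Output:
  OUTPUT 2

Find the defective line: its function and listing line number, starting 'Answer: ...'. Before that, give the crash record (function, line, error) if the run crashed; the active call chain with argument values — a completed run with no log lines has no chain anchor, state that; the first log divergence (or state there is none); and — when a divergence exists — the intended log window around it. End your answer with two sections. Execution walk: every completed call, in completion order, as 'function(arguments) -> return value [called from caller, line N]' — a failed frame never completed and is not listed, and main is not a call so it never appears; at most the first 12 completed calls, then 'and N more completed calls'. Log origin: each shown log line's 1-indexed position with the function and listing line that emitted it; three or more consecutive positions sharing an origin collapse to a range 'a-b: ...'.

Answer: the defect is in main at line 43.
Key fact: No log line changed; the fault shows up purely in the output.
Call chain: main.
First divergence: there is none — every log position agrees.
Execution walk:
  pick_anchor([2, 0, 0, 6, 12, 7]) -> 5  [called from main, line 38]
  rate_window([2, 0, 0, 6, 12, 7], 0) -> 2  [called from main, line 39]
  trim_outliers(5, 3) -> 22  [called from pack_ledger, line 32]
  pack_ledger(5, 2) -> 22  [called from main, line 41]
Log origins:
  1: logged in main at line 37
  2: logged in pick_anchor at line 2
  3: logged in pick_anchor at line 7
  4: logged in rate_window at line 11
  5: logged in rate_window at line 16
  6: logged in main at line 40
  7: logged in pack_ledger at line 29
  8: logged in trim_outliers at line 20
  9: logged in main at line 42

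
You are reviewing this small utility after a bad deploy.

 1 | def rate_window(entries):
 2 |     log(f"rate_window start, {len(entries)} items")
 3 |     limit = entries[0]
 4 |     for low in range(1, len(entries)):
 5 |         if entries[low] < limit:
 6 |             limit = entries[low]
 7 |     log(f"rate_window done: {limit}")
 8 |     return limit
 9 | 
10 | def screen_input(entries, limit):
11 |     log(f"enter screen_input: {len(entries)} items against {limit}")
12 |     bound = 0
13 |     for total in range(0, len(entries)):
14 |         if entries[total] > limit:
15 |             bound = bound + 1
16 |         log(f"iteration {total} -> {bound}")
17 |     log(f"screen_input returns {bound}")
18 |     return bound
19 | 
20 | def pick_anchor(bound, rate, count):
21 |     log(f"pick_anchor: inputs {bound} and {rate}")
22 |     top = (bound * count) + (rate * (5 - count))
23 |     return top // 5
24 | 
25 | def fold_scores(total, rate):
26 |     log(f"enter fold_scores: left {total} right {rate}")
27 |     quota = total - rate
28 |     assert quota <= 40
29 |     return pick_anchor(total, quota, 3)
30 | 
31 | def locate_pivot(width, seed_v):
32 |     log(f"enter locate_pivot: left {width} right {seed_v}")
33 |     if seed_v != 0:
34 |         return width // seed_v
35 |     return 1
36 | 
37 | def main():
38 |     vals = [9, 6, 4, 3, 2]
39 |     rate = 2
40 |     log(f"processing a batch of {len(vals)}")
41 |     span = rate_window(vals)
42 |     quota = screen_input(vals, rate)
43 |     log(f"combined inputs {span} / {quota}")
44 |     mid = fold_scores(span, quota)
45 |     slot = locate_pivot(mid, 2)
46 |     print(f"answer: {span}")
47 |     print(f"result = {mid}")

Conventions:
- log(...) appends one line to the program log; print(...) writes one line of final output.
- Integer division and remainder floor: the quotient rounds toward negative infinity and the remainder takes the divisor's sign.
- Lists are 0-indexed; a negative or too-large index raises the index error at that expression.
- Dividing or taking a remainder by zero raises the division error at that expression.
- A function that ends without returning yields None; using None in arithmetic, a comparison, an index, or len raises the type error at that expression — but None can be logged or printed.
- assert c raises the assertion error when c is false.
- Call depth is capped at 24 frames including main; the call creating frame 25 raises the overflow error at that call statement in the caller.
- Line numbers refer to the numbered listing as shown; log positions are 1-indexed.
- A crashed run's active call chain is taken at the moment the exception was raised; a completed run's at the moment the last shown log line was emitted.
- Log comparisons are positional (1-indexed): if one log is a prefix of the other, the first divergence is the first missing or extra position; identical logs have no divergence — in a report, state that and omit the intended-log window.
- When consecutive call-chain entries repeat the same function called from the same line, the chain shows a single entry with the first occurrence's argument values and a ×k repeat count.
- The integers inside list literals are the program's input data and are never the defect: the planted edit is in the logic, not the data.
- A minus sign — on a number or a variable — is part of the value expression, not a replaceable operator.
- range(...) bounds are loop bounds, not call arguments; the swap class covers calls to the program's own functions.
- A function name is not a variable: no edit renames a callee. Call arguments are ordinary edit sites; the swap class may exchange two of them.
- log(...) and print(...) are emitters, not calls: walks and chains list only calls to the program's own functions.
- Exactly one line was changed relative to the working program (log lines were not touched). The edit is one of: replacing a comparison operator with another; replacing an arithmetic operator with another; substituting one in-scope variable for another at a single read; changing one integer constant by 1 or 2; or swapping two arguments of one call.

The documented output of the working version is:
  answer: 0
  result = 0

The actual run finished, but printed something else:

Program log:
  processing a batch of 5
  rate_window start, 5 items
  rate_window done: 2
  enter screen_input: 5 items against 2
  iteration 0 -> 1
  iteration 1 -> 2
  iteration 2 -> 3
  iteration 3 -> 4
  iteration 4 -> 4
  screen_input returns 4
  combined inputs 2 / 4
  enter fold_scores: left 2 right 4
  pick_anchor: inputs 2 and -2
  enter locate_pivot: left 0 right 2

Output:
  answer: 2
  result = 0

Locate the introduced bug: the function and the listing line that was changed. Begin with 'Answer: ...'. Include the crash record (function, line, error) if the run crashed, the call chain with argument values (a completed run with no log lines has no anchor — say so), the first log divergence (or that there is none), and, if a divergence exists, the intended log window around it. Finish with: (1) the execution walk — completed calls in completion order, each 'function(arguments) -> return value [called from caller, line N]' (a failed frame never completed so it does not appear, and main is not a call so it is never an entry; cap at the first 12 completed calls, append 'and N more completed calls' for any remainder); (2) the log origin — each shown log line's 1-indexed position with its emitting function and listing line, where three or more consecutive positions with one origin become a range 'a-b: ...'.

Answer: the defect is in main at line 46.
Key observation: Every logged value matches the working version; the printed result is what differs.
Call chain: main -> locate_pivot(0, 2) (called at line 45).
First divergence: none — the logs agree in full.
Execution walk:
  rate_window([9, 6, 4, 3, 2]) -> 2  [called from main, line 41]
  screen_input([9, 6, 4, 3, 2], 2) -> 4  [called from main, line 42]
  pick_anchor(2, -2, 3) -> 0  [called from fold_scores, line 29]
  fold_scores(2, 4) -> 0  [called from main, line 44]
  locate_pivot(0, 2) -> 0  [called from main, line 45]
Log origins:
  1: logged in main at line 40
  2: logged in rate_window at line 2
  3: logged in rate_window at line 7
  4: logged in screen_input at line 11
  5-9: logged in screen_input at line 16
  10: logged in screen_input at line 17
  11: logged in main at line 43
  12: logged in fold_scores at line 26
  13: logged in pick_anchor at line 21
  14: logged in locate_pivot at line 32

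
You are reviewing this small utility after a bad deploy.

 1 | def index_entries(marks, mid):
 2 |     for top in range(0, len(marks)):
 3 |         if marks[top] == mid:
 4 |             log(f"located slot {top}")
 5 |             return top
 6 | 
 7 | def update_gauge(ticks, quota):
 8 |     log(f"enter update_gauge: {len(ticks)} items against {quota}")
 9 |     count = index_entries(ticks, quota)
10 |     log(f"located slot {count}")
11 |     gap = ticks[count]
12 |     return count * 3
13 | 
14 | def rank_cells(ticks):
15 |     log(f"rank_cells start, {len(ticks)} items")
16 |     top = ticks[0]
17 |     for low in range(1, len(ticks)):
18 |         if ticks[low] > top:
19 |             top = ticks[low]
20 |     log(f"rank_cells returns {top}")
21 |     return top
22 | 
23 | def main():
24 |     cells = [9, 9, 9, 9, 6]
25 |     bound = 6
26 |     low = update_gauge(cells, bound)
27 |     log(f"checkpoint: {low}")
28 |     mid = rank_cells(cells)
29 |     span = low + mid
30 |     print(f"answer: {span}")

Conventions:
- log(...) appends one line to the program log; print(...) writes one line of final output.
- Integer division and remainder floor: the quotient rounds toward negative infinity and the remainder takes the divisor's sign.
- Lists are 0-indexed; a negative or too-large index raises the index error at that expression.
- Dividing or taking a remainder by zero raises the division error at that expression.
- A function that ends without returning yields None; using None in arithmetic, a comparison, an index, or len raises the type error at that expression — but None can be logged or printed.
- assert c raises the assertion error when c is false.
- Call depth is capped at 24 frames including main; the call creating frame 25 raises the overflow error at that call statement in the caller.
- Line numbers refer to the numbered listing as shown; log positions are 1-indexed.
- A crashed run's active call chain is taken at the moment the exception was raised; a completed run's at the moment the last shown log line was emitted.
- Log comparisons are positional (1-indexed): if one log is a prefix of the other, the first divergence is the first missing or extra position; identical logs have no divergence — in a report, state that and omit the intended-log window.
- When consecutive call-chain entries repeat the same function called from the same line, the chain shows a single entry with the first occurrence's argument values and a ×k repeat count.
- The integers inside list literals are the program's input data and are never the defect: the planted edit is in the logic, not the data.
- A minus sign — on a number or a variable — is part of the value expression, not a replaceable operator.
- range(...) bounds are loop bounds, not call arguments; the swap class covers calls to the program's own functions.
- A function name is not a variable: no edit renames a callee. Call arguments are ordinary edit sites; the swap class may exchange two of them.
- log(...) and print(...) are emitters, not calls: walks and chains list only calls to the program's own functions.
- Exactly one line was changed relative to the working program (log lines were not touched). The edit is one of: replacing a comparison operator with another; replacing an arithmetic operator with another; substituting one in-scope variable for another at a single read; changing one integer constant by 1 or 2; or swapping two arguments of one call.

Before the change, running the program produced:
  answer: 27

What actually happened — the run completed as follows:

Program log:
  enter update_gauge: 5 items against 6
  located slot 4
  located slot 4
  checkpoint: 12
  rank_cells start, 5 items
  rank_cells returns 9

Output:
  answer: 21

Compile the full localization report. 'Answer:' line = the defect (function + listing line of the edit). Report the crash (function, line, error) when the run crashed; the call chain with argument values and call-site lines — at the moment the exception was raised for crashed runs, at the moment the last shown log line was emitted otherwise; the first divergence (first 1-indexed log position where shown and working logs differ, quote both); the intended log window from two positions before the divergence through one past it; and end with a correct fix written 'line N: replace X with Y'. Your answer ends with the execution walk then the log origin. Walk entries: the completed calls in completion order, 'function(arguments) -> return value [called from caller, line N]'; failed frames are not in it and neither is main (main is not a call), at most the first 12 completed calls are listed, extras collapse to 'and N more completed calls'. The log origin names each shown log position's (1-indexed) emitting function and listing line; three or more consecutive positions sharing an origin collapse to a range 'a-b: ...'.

Answer: the defect is in update_gauge at line 12.
Key observation: The earliest visible damage is log position 4 — 'checkpoint: 12' rather than the intended 'checkpoint: 18'.
Call chain: main -> rank_cells([9, 9, 9, 9, 6]) (called at line 28).
First divergence: position 4; shown 'checkpoint: 12' vs intended 'checkpoint: 18'.
Intended log window:
  2: located slot 4
  3: located slot 4
  4: checkpoint: 18
  5: rank_cells start, 5 items
Execution walk:
  index_entries([9, 9, 9, 9, 6], 6) -> 4  [called from update_gauge, line 9]
  update_gauge([9, 9, 9, 9, 6], 6) -> 12  [called from main, line 26]
  rank_cells([9, 9, 9, 9, 6]) -> 9  [called from main, line 28]
Log origin:
  1: logged in update_gauge at line 8
  2: logged in index_entries at line 4
  3: logged in update_gauge at line 10
  4: logged in main at line 27
  5: logged in rank_cells at line 15
  6: logged in rank_cells at line 20
A correct fix: line 12: replace `count` with `gap`.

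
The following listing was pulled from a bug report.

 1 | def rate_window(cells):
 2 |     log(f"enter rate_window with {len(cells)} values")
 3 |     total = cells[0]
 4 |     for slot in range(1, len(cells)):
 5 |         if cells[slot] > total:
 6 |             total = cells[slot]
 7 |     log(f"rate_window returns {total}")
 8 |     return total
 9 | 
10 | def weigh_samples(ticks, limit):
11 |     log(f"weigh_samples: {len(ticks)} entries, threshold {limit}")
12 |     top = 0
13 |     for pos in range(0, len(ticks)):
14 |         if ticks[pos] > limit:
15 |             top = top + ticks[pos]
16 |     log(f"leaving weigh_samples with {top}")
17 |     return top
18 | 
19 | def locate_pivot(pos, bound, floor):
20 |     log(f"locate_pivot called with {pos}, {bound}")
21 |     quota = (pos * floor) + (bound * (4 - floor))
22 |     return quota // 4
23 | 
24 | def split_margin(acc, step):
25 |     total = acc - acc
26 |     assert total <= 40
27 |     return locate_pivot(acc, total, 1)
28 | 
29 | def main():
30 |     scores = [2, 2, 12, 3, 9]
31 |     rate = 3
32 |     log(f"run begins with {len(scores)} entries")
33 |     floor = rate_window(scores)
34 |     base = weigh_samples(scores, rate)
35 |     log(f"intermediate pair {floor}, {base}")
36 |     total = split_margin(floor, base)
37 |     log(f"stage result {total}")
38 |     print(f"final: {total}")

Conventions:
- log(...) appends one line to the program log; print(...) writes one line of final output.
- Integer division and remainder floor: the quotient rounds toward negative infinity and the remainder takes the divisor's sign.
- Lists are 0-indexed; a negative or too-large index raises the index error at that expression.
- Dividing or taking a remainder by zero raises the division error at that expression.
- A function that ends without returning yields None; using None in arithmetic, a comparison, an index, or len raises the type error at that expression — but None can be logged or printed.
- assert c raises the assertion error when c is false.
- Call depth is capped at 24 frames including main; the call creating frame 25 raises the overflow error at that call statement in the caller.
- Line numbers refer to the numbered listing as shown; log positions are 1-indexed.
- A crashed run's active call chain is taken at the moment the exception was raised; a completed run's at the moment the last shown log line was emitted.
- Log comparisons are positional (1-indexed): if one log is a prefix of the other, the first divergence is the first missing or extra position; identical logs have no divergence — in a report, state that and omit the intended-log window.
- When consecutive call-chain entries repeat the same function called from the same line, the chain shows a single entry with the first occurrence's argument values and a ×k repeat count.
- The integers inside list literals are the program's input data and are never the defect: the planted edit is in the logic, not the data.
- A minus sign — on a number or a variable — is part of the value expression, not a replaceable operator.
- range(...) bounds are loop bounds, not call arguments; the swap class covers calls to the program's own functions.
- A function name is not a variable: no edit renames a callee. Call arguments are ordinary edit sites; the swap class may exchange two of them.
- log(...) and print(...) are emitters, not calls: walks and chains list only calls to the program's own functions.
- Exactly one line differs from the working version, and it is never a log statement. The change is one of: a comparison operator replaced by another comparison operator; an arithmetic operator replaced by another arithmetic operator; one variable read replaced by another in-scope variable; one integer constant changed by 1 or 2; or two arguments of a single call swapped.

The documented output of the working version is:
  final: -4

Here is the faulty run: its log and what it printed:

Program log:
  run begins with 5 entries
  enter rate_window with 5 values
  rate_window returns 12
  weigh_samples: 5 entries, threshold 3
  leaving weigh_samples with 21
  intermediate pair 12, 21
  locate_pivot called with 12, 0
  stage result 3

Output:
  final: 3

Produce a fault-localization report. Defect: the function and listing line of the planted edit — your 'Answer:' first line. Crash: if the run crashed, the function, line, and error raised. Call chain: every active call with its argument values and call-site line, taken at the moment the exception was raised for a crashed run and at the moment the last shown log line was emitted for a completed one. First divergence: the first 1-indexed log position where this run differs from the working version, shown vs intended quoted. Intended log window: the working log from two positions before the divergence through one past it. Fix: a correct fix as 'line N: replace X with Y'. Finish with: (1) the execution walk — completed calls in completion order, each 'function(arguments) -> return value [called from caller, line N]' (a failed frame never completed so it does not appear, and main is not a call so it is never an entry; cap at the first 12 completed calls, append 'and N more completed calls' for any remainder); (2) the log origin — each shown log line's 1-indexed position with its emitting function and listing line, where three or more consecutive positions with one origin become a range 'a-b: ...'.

Answer: the defect is in split_margin at line 25.
Key fact: The log first diverges at position 7: the faulty run prints 'locate_pivot called with 12, 0' where the working version prints 'locate_pivot called with 12, -9'.
Call chain: main.
First divergence: position 7; shown 'locate_pivot called with 12, 0' vs intended 'locate_pivot called with 12, -9'.
Intended log window:
  5: leaving weigh_samples with 21
  6: intermediate pair 12, 21
  7: locate_pivot called with 12, -9
  8: stage result -4
Execution walk:
  rate_window([2, 2, 12, 3, 9]) -> 12  [called from main, line 33]
  weigh_samples([2, 2, 12, 3, 9], 3) -> 21  [called from main, line 34]
  locate_pivot(12, 0, 1) -> 3  [called from split_margin, line 27]
  split_margin(12, 21) -> 3  [called from main, line 36]
Log origin:
  1: emitted by main (line 32)
  2: emitted by rate_window (line 2)
  3: emitted by rate_window (line 7)
  4: emitted by weigh_samples (line 11)
  5: emitted by weigh_samples (line 16)
  6: emitted by main (line 35)
  7: emitted by locate_pivot (line 20)
  8: emitted by main (line 37)
A correct fix: line 25: replace `acc - acc` with `acc - step`.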